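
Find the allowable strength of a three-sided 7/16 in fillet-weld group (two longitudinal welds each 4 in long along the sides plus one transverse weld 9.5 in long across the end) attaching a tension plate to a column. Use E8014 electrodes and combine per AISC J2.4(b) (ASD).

R_n/Ω ≈ 156 kips

E80XX → F_EXX = 80 ksi.
t_e = 0.707 × 0.4375 = 0.3093 in.
R_nwl = 0.6 × 80 × 0.3093 × 8 = 118.8 kips (longitudinal, 2 welds).
R_nwt = 0.6 × 80 × 0.3093 × 9.5 = 141 kips (transverse, base value).
(i) R_nwl + R_nwt = 259.8 kips; (ii) 0.85 R_nwl + 1.5 R_nwt = 312.5 kips.
R_n = max = 312.5 kips [governs: (ii)]; R_n/Ω = 156.3 kips.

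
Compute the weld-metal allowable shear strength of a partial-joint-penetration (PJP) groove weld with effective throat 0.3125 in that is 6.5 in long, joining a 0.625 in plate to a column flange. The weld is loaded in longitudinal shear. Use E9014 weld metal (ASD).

E90XX → F_EXX = 90 ksi.
Effective throat (given) t_e = 0.3125 in.
A_we = 0.3125 × 6.5 = 2.031 in².
F_nw = 0.6 F_EXX = 54 ksi.
R_n/Ω = (54 × 2.031) / 2.0 = 54.84 kips.

R_n/Ω ≈ 54.8 kips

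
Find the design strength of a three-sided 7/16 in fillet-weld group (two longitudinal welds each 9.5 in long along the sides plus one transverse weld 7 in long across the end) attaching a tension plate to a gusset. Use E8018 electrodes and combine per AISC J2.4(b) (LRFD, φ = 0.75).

φR_n ≈ 297 kip

E80XX → F_EXX = 80 ksi.
t_e = 0.707 × 0.4375 = 0.3093 in.
R_nwl = 0.6 × 80 × 0.3093 × 19 = 282.1 kip (longitudinal, 2 welds).
R_nwt = 0.6 × 80 × 0.3093 × 7 = 103.9 kip (transverse, base value).
(i) R_nwl + R_nwt = 386 kip; (ii) 0.85 R_nwl + 1.5 R_nwt = 395.7 kip.
R_n = max = 395.7 kip [governs: (ii)]; φR_n = 296.8 kip.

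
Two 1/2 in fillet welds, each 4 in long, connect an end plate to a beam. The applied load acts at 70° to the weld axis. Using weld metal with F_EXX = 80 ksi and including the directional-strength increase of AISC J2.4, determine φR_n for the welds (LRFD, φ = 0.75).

φR_n ≈ 148 kip

t_e = 0.707 × 0.5 = 0.3535 in; A_we = 0.3535 × 8 = 2.828 in².
Directional factor: 1.0 + 0.5 sin^1.5(70°) = 1.455.
F_nw = 0.6 × 80 × 1.455 = 69.86 ksi.
φR_n = 0.75 × 69.86 × 2.828 = 148.2 kip.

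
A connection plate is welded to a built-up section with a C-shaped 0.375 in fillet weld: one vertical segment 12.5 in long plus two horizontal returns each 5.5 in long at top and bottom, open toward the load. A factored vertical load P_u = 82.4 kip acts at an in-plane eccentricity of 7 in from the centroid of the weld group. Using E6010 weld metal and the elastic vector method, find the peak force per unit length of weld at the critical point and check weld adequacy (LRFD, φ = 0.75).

E60XX → F_EXX = 60 ksi.
Total weld length L_w = 23.5 in. Treat welds as unit-width lines.
Centroid: x̄ = 2×5.5×2.75 / 23.5 = 1.287 in from the vertical weld.
Polar moment about centroid: J = I_x + I_y = [12.5³/12 + 2×5.5×6.25²] + [12.5×1.287² + 2(5.5³/12 + 5.5×1.463²)] = 664.4 in³.
Direct shear f_v = P/L_w = 82.4 / 23.5 = 3.506 kip/in (vertical).
Torsion M = P·e = 82.4 × 7 = 576.8 kip·in.
Critical point at (x, y) = (4.213, 6.25) from centroid. f_tx = M·y/J = 5.426 kip/in; f_ty = M·x/J = 3.657 kip/in.
Resultant f_max = √[f_tx² + (f_v + f_ty)²] = √[5.426² + (3.506 + 3.657)²] = 8.986 kip/in.
Capacity per unit length: φr_n = 0.75 × 0.6 × 60 × (0.707 × 0.375) = 7.158 kip/in.
8.986 > 7.158 → NOT adequate.

f_max ≈ 8.99 kip/in; NOT adequate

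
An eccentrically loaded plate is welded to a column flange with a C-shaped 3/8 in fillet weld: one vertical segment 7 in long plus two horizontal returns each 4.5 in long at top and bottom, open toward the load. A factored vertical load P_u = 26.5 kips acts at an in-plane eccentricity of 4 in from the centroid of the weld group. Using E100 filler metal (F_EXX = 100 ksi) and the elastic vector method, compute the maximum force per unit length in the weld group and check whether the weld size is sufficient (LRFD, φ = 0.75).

f_max ≈ 4.21 kip/in; adequate

Total weld length L_w = 16 in. Treat welds as unit-width lines.
Centroid: x̄ = 2×4.5×2.25 / 16 = 1.266 in from the vertical weld.
Polar moment about centroid: J = I_x + I_y = [7³/12 + 2×4.5×3.5²] + [7×1.266² + 2(4.5³/12 + 4.5×0.9844²)] = 174 in³.
Direct shear f_v = P/L_w = 26.5 / 16 = 1.656 kip/in (vertical).
Torsion M = P·e = 26.5 × 4 = 106 kip·in.
Critical point at (x, y) = (3.234, 3.5) from centroid. f_tx = M·y/J = 2.133 kip/in; f_ty = M·x/J = 1.971 kip/in.
Resultant f_max = √[f_tx² + (f_v + f_ty)²] = √[2.133² + (1.656 + 1.971)²] = 4.208 kip/in.
Capacity per unit length: φr_n = 0.75 × 0.6 × 100 × (0.707 × 0.375) = 11.93 kip/in.
4.208 ≤ 11.93 → adequate.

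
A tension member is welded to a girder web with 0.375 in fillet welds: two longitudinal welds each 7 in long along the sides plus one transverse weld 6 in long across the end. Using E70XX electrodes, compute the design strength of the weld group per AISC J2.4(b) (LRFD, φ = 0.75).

E70XX → F_EXX = 70 ksi.
t_e = 0.707 × 0.375 = 0.2651 in.
R_nwl = 0.6 × 70 × 0.2651 × 14 = 155.9 kip (longitudinal, 2 welds).
R_nwt = 0.6 × 70 × 0.2651 × 6 = 66.81 kip (transverse, base value).
(i) R_nwl + R_nwt = 222.7 kip; (ii) 0.85 R_nwl + 1.5 R_nwt = 232.7 kip.
R_n = max = 232.7 kip [governs: (ii)]; φR_n = 174.5 kip.

φR_n ≈ 175 kip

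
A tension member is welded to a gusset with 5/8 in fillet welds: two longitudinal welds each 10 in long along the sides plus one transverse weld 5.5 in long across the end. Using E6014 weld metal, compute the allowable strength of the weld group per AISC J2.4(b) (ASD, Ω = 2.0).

E60XX → F_EXX = 60 ksi.
t_e = 0.707 × 0.625 = 0.4419 in.
R_nwl = 0.6 × 60 × 0.4419 × 20 = 318.1 kips (longitudinal, 2 welds).
R_nwt = 0.6 × 60 × 0.4419 × 5.5 = 87.49 kips (transverse, base value).
(i) R_nwl + R_nwt = 405.6 kips; (ii) 0.85 R_nwl + 1.5 R_nwt = 401.7 kips.
R_n = max = 405.6 kips [governs: (i)]; R_n/Ω = 202.8 kips.

R_n/Ω ≈ 203 kips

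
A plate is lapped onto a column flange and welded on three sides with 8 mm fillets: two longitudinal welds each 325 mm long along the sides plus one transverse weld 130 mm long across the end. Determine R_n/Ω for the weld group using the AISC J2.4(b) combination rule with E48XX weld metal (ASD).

R_n/Ω ≈ 635 kN

E48XX → F_EXX = 480 MPa.
t_e = 0.707 × 8 = 5.656 mm.
R_nwl = 0.6 × 480 × 5.656 × 650 × 10⁻³ = 1059 kN (longitudinal, 2 welds).
R_nwt = 0.6 × 480 × 5.656 × 130 × 10⁻³ = 211.8 kN (transverse, base value).
(i) R_nwl + R_nwt = 1271 kN; (ii) 0.85 R_nwl + 1.5 R_nwt = 1218 kN.
R_n = max = 1271 kN [governs: (i)]; R_n/Ω = 635.3 kN.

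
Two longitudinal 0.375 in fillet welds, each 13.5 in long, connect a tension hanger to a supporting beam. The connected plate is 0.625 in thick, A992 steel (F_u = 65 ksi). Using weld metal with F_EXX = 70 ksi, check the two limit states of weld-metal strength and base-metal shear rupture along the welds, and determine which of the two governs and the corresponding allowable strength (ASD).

t_e = 0.707 × 0.375 = 0.2651 in; L = 27 in.
Weld metal: R_n/Ω = (1/2.0) × 0.6 × 70 × 0.2651 × 27 = 150.3 kip.
Base metal (shear rupture): R_n/Ω = (1/2.0) × 0.6 × 65 × 0.625 × 27 = 329.1 kip.
Governing: weld metal.

R_n/Ω ≈ 150 kip (weld metal governs)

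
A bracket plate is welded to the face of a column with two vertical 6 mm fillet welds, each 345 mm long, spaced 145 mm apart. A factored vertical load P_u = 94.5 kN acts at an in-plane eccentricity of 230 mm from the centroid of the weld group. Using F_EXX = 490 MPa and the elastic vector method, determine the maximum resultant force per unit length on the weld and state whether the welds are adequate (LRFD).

Total weld length L_w = 690 mm. Treat welds as unit-width lines.
Polar moment about centroid: J = 2[d³/12 + d(b/2)²] = 2[345³/12 + 345×72.5²] = 10470000 mm³.
Direct shear f_v = P/L_w = 94.5×10³ / 690 = 137 N/mm (vertical).
Torsion M = P·e = 94.5×10³ × 230 = 21735000 N·mm.
Critical point at (x, y) = (72.5, 172.5) from centroid. f_tx = M·y/J = 358.1 N/mm; f_ty = M·x/J = 150.5 N/mm.
Resultant f_max = √[f_tx² + (f_v + f_ty)²] = √[358.1² + (137 + 150.5)²] = 459.2 N/mm.
Capacity per unit length: φr_n = 0.75 × 0.6 × 490 × (0.707 × 6) = 935.4 N/mm.
459.2 ≤ 935.4 → adequate.

f_max ≈ 459 N/mm; adequate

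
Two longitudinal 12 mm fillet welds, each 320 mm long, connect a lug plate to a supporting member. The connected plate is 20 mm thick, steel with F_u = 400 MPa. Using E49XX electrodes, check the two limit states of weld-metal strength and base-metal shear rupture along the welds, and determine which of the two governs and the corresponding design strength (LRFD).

E49XX → F_EXX = 490 MPa.
t_e = 0.707 × 12 = 8.484 mm; L = 640 mm.
Weld metal: φR_n = 0.75 × 0.6 × 490 × 8.484 × 640 × 10⁻³ = 1197 kN.
Base metal (shear rupture): φR_n = 0.75 × 0.6 × 400 × 20 × 640 × 10⁻³ = 2304 kN.
Governing: weld metal.

φR_n ≈ 1200 kN (weld metal governs)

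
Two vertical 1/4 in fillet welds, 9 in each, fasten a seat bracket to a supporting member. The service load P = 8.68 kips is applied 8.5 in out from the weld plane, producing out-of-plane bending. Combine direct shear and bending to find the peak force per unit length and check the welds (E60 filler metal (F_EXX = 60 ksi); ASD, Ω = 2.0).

f_max ≈ 2.77 kip/in; adequate

L_w = 2 × 9 = 18 in; section modulus (unit throat) S = 2 × L²/6 = 27 in².
Direct shear f_v = P/L_w = 8.68/18 = 0.4822 kip/in.
Moment M = P × e = 8.68 × 8.5 = 73.78 kip·in; bending f_b = M/S = 2.733 kip/in.
f_max = √(f_v² + f_b²) = √(0.4822² + 2.733²) = 2.775 kip/in.
r_n/Ω = (1/2.0) × 0.6 × 60 × (0.707 × 0.25) = 3.181 kip/in → adequate.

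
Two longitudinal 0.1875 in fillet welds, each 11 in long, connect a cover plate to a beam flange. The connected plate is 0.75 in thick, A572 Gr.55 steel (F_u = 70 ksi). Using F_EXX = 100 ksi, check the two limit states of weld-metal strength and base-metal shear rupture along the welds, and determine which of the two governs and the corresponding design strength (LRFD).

t_e = 0.707 × 0.1875 = 0.1326 in; L = 22 in.
Weld metal: φR_n = 0.75 × 0.6 × 100 × 0.1326 × 22 = 131.2 kips.
Base metal (shear rupture): φR_n = 0.75 × 0.6 × 70 × 0.75 × 22 = 519.8 kips.
Governing: weld metal.

φR_n ≈ 131 kips (weld metal governs)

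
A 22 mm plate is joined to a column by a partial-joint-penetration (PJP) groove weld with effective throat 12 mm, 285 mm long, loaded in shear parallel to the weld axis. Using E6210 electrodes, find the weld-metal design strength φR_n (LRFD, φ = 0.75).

E62XX → F_EXX = 620 MPa.
Effective throat (given) t_e = 12 mm.
A_we = 12 × 285 = 3420 mm².
F_nw = 0.6 F_EXX = 372 MPa.
φR_n = 0.75 × 372 × 3420 × 10⁻³ = 954.2 kN.

φR_n ≈ 954 kN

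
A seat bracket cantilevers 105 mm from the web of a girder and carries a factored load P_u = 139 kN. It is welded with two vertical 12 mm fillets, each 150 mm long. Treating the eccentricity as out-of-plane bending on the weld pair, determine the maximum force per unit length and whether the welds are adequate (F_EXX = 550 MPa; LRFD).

L_w = 2 × 150 = 300 mm; section modulus (unit throat) S = 2 × L²/6 = 7500 mm².
Direct shear f_v = P/L_w = 139×10³/300 = 463.3 N/mm.
Moment M = P × e = 139×10³ × 105 = 14595000 N·mm; bending f_b = M/S = 1946 N/mm.
f_max = √(f_v² + f_b²) = √(463.3² + 1946²) = 2000 N/mm.
φr_n = 0.75 × 0.6 × 550 × (0.707 × 12) = 2100 N/mm → adequate.

f_max ≈ 2000 N/mm; adequate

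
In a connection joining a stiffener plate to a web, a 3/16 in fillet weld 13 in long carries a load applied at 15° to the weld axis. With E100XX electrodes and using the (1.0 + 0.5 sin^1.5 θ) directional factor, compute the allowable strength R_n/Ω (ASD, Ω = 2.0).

R_n/Ω ≈ 55.1 kip

E100XX → F_EXX = 100 ksi.
t_e = 0.707 × 0.1875 = 0.1326 in; A_we = 0.1326 × 13 = 1.723 in².
Directional factor: 1.0 + 0.5 sin^1.5(15°) = 1.066.
F_nw = 0.6 × 100 × 1.066 = 63.95 ksi.
R_n/Ω = (63.95 × 1.723) / 2.0 = 55.1 kip.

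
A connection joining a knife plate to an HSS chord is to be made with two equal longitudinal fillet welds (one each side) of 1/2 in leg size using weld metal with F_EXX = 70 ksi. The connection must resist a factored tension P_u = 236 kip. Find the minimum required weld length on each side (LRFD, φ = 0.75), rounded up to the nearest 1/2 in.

Throat t_e = 0.707 × 0.5 = 0.3535 in.
φr_n = 0.75 × 0.6 × 70 × 0.3535 = 11.14 kip/in.
L_req = P_u / φr_n = 236 / 11.14 = 21.19 in total.
Per side: 21.19 / 2 = 10.6 in.
Round up → use L = 11 in on each side.

L = 11 in on each side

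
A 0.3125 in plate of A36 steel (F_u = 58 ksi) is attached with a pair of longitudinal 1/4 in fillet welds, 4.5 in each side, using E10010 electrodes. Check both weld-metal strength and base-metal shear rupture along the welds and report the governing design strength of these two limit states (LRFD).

E100XX → F_EXX = 100 ksi.
t_e = 0.707 × 0.25 = 0.1767 in; L = 9 in.
Weld metal: φR_n = 0.75 × 0.6 × 100 × 0.1767 × 9 = 71.58 kip.
Base metal (shear rupture): φR_n = 0.75 × 0.6 × 58 × 0.3125 × 9 = 73.41 kip.
Governing: weld metal.

φR_n ≈ 71.6 kip (weld metal governs)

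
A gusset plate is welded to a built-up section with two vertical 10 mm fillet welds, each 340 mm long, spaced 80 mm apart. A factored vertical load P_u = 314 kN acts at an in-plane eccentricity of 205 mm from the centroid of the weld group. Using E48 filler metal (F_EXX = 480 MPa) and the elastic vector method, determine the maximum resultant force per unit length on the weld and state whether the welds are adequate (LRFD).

Total weld length L_w = 680 mm. Treat welds as unit-width lines.
Polar moment about centroid: J = 2[d³/12 + d(b/2)²] = 2[340³/12 + 340×40²] = 7639000 mm³.
Direct shear f_v = P/L_w = 314×10³ / 680 = 461.8 N/mm (vertical).
Torsion M = P·e = 314×10³ × 205 = 64370000 N·mm.
Critical point at (x, y) = (40, 170) from centroid. f_tx = M·y/J = 1433 N/mm; f_ty = M·x/J = 337.1 N/mm.
Resultant f_max = √[f_tx² + (f_v + f_ty)²] = √[1433² + (461.8 + 337.1)²] = 1640 N/mm.
Capacity per unit length: φr_n = 0.75 × 0.6 × 480 × (0.707 × 10) = 1527 N/mm.
1640 > 1527 → NOT adequate.

f_max ≈ 1640 N/mm; NOT adequate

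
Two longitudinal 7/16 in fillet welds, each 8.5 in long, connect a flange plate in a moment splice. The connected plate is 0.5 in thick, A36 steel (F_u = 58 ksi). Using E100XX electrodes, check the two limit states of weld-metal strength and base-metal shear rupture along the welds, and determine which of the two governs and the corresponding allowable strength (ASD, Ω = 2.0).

R_n/Ω ≈ 148 kips (base-metal shear rupture governs)

E100XX → F_EXX = 100 ksi.
t_e = 0.707 × 0.4375 = 0.3093 in; L = 17 in.
Weld metal: R_n/Ω = (1/2.0) × 0.6 × 100 × 0.3093 × 17 = 157.7 kips.
Base metal (shear rupture): R_n/Ω = (1/2.0) × 0.6 × 58 × 0.5 × 17 = 147.9 kips.
Governing: base-metal shear rupture.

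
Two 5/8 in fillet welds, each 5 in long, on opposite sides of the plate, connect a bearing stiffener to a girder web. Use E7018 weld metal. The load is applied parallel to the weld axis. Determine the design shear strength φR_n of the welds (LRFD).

E70XX → F_EXX = 70 ksi.
Effective throat t_e = 0.707 × 0.625 = 0.4419 in.
Total length L = 10 in; A_we = 0.4419 × 10 = 4.419 in².
F_nw = 0.6 F_EXX = 0.6 × 70 = 42 ksi.
φR_n = 0.75 × 42 × 4.419 = 139.2 kip.

φR_n ≈ 139 kip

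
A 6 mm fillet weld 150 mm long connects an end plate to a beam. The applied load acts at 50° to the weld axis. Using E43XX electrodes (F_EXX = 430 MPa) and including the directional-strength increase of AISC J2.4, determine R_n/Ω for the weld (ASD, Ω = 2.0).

t_e = 0.707 × 6 = 4.242 mm; A_we = 4.242 × 150 = 636.3 mm².
Directional factor: 1.0 + 0.5 sin^1.5(50°) = 1.335.
F_nw = 0.6 × 430 × 1.335 = 344.5 MPa.
R_n/Ω = (344.5 × 636.3) / 2.0 × 10⁻³ = 109.6 kN.

R_n/Ω ≈ 110 kN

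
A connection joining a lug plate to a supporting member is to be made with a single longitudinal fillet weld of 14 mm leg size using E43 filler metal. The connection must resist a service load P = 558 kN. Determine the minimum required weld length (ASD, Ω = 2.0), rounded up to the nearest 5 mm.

E43XX → F_EXX = 430 MPa.
Throat t_e = 0.707 × 14 = 9.898 mm.
r_n/Ω = (0.6 × 430 × 9.898) / 2.0 = 1277 N/mm = 1.277 kN/mm.
L_req = P / (r_n/Ω) = 558 / 1.277 = 437 mm total.
Round up → use L = 440 mm.

L = 440 mm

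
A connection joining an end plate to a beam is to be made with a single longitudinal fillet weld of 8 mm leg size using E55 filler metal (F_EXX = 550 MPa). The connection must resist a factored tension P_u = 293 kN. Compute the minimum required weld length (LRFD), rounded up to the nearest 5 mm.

Throat t_e = 0.707 × 8 = 5.656 mm.
φr_n = 0.75 × 0.6 × 550 × 5.656 × 10⁻³ = 1.4 kN/mm.
L_req = P_u / φr_n = 293 / 1.4 = 209.3 mm total.
Round up → use L = 210 mm.

L = 210 mm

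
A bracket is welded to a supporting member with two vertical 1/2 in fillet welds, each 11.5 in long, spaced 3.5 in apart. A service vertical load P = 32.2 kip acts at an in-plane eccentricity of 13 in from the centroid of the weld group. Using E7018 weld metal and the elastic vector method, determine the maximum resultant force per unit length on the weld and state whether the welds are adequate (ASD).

f_max ≈ 8.28 kip/in; NOT adequate

E70XX → F_EXX = 70 ksi.
Total weld length L_w = 23 in. Treat welds as unit-width lines.
Polar moment about centroid: J = 2[d³/12 + d(b/2)²] = 2[11.5³/12 + 11.5×1.75²] = 323.9 in³.
Direct shear f_v = P/L_w = 32.2 / 23 = 1.4 kip/in (vertical).
Torsion M = P·e = 32.2 × 13 = 418.6 kip·in.
Critical point at (x, y) = (1.75, 5.75) from centroid. f_tx = M·y/J = 7.431 kip/in; f_ty = M·x/J = 2.262 kip/in.
Resultant f_max = √[f_tx² + (f_v + f_ty)²] = √[7.431² + (1.4 + 2.262)²] = 8.284 kip/in.
Capacity per unit length: r_n/Ω = (1/2.0) × 0.6 × 70 × (0.707 × 0.5) = 7.423 kip/in.
8.284 > 7.423 → NOT adequate.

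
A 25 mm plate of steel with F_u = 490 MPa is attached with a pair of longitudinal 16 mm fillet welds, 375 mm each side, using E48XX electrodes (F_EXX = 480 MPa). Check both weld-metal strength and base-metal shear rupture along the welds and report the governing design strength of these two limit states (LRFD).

φR_n ≈ 1830 kN (weld metal governs)

t_e = 0.707 × 16 = 11.31 mm; L = 750 mm.
Weld metal: φR_n = 0.75 × 0.6 × 480 × 11.31 × 750 × 10⁻³ = 1833 kN.
Base metal (shear rupture): φR_n = 0.75 × 0.6 × 490 × 25 × 750 × 10⁻³ = 4134 kN.
Governing: weld metal.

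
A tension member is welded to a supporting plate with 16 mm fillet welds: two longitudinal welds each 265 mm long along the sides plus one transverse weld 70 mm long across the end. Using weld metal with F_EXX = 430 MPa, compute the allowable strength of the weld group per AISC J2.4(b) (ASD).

R_n/Ω ≈ 876 kN

t_e = 0.707 × 16 = 11.31 mm.
R_nwl = 0.6 × 430 × 11.31 × 530 × 10⁻³ = 1547 kN (longitudinal, 2 welds).
R_nwt = 0.6 × 430 × 11.31 × 70 × 10⁻³ = 204.3 kN (transverse, base value).
(i) R_nwl + R_nwt = 1751 kN; (ii) 0.85 R_nwl + 1.5 R_nwt = 1621 kN.
R_n = max = 1751 kN [governs: (i)]; R_n/Ω = 875.5 kN.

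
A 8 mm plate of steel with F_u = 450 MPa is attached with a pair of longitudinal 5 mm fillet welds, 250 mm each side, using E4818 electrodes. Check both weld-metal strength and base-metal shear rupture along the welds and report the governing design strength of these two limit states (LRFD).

E48XX → F_EXX = 480 MPa.
t_e = 0.707 × 5 = 3.535 mm; L = 500 mm.
Weld metal: φR_n = 0.75 × 0.6 × 480 × 3.535 × 500 × 10⁻³ = 381.8 kN.
Base metal (shear rupture): φR_n = 0.75 × 0.6 × 450 × 8 × 500 × 10⁻³ = 810 kN.
Governing: weld metal.

φR_n ≈ 382 kN (weld metal governs)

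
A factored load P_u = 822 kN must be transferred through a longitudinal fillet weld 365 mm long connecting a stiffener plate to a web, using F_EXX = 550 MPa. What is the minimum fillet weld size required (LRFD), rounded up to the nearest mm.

Total weld length L = 365 mm.
Required throat t_e = P_u / (φ × 0.6 F_EXX × L) = 822 / (0.75 × 0.6 × 550 × 365 × 10⁻³) = 9.099 mm.
Required leg w = t_e / 0.707 = 12.87 mm → use 13 mm.

w = 13 mm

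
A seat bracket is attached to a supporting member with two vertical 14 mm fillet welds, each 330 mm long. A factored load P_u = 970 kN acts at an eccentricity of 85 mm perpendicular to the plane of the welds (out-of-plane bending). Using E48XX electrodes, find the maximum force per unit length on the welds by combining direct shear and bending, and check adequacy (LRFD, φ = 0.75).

E48XX → F_EXX = 480 MPa.
L_w = 2 × 330 = 660 mm; section modulus (unit throat) S = 2 × L²/6 = 36300 mm².
Direct shear f_v = P/L_w = 970×10³/660 = 1470 N/mm.
Moment M = P × e = 970×10³ × 85 = 82450000 N·mm; bending f_b = M/S = 2271 N/mm.
f_max = √(f_v² + f_b²) = √(1470² + 2271²) = 2705 N/mm.
φr_n = 0.75 × 0.6 × 480 × (0.707 × 14) = 2138 N/mm → NOT adequate.

f_max ≈ 2710 N/mm; NOT adequate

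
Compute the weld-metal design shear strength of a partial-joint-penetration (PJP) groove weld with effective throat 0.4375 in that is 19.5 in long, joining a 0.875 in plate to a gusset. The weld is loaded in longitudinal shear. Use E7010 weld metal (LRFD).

E70XX → F_EXX = 70 ksi.
Effective throat (given) t_e = 0.4375 in.
A_we = 0.4375 × 19.5 = 8.531 in².
F_nw = 0.6 F_EXX = 42 ksi.
φR_n = 0.75 × 42 × 8.531 = 268.7 kips.

φR_n ≈ 269 kips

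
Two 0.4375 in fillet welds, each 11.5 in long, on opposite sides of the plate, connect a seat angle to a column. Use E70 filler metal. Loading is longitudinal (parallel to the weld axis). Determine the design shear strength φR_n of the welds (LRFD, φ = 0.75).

φR_n ≈ 224 kip

E70XX → F_EXX = 70 ksi.
Effective throat t_e = 0.707 × 0.4375 = 0.3093 in.
Total length L = 23 in; A_we = 0.3093 × 23 = 7.114 in².
F_nw = 0.6 F_EXX = 0.6 × 70 = 42 ksi.
φR_n = 0.75 × 42 × 7.114 = 224.1 kip.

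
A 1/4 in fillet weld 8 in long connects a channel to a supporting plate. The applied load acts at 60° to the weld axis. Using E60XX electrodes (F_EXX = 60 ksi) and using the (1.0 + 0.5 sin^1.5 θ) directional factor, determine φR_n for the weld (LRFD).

t_e = 0.707 × 0.25 = 0.1767 in; A_we = 0.1767 × 8 = 1.414 in².
Directional factor: 1.0 + 0.5 sin^1.5(60°) = 1.403.
F_nw = 0.6 × 60 × 1.403 = 50.51 ksi.
φR_n = 0.75 × 50.51 × 1.414 = 53.56 kips.

φR_n ≈ 53.6 kips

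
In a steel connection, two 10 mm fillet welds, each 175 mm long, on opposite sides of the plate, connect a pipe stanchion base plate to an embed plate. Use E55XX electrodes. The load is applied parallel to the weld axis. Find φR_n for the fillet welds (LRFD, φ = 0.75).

φR_n ≈ 612 kN

E55XX → F_EXX = 550 MPa.
Effective throat t_e = 0.707 × 10 = 7.07 mm.
Total length L = 350 mm; A_we = 7.07 × 350 = 2474 mm².
F_nw = 0.6 F_EXX = 0.6 × 550 = 330 MPa.
φR_n = 0.75 × 330 × 2474 × 10⁻³ = 612.4 kN.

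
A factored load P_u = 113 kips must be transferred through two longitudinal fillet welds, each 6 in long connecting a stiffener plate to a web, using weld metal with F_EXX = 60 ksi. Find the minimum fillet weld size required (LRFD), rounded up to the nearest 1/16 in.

w = 1/2 in

Total weld length L = 12 in.
Required throat t_e = P_u / (φ × 0.6 F_EXX × L) = 113 / (0.75 × 0.6 × 60 × 12) = 0.3488 in.
Required leg w = t_e / 0.707 = 0.4933 in → use 1/2 in.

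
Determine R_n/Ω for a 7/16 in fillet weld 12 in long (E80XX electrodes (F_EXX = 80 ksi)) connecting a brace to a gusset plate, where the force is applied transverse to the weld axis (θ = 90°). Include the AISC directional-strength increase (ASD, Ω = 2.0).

t_e = 0.707 × 0.4375 = 0.3093 in; A_we = 0.3093 × 12 = 3.712 in².
Directional factor: 1.0 + 0.5 sin^1.5(90°) = 1.5.
F_nw = 0.6 × 80 × 1.5 = 72 ksi.
R_n/Ω = (72 × 3.712) / 2.0 = 133.6 kips.

R_n/Ω ≈ 134 kips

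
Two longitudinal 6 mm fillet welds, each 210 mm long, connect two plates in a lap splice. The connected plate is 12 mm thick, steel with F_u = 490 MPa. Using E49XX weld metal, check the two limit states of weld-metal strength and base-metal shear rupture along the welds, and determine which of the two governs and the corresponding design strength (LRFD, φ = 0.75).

φR_n ≈ 393 kN (weld metal governs)

E49XX → F_EXX = 490 MPa.
t_e = 0.707 × 6 = 4.242 mm; L = 420 mm.
Weld metal: φR_n = 0.75 × 0.6 × 490 × 4.242 × 420 × 10⁻³ = 392.9 kN.
Base metal (shear rupture): φR_n = 0.75 × 0.6 × 490 × 12 × 420 × 10⁻³ = 1111 kN.
Governing: weld metal.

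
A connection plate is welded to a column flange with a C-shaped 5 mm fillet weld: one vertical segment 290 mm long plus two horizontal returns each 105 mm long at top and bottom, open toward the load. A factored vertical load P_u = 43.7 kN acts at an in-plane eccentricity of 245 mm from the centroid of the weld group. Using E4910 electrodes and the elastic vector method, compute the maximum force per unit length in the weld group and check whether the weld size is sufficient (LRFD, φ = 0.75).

f_max ≈ 309 N/mm; adequate

E49XX → F_EXX = 490 MPa.
Total weld length L_w = 500 mm. Treat welds as unit-width lines.
Centroid: x̄ = 2×105×52.5 / 500 = 22.05 mm from the vertical weld.
Polar moment about centroid: J = I_x + I_y = [290³/12 + 2×105×145²] + [290×22.05² + 2(105³/12 + 105×30.45²)] = 6976000 mm³.
Direct shear f_v = P/L_w = 43.7×10³ / 500 = 87.4 N/mm (vertical).
Torsion M = P·e = 43.7×10³ × 245 = 10706000 N·mm.
Critical point at (x, y) = (82.95, 145) from centroid. f_tx = M·y/J = 222.5 N/mm; f_ty = M·x/J = 127.3 N/mm.
Resultant f_max = √[f_tx² + (f_v + f_ty)²] = √[222.5² + (87.4 + 127.3)²] = 309.2 N/mm.
Capacity per unit length: φr_n = 0.75 × 0.6 × 490 × (0.707 × 5) = 779.5 N/mm.
309.2 ≤ 779.5 → adequate.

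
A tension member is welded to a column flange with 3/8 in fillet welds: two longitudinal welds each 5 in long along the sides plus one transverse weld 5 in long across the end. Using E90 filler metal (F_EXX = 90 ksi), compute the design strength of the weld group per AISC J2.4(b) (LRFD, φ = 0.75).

φR_n ≈ 172 kip

t_e = 0.707 × 0.375 = 0.2651 in.
R_nwl = 0.6 × 90 × 0.2651 × 10 = 143.2 kip (longitudinal, 2 welds).
R_nwt = 0.6 × 90 × 0.2651 × 5 = 71.58 kip (transverse, base value).
(i) R_nwl + R_nwt = 214.8 kip; (ii) 0.85 R_nwl + 1.5 R_nwt = 229.1 kip.
R_n = max = 229.1 kip [governs: (ii)]; φR_n = 171.8 kip.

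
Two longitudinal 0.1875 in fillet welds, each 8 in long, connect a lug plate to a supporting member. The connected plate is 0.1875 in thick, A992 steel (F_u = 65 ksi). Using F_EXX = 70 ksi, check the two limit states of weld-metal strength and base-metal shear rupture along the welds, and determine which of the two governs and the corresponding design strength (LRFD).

t_e = 0.707 × 0.1875 = 0.1326 in; L = 16 in.
Weld metal: φR_n = 0.75 × 0.6 × 70 × 0.1326 × 16 = 66.81 kips.
Base metal (shear rupture): φR_n = 0.75 × 0.6 × 65 × 0.1875 × 16 = 87.75 kips.
Governing: weld metal.

φR_n ≈ 66.8 kips (weld metal governs)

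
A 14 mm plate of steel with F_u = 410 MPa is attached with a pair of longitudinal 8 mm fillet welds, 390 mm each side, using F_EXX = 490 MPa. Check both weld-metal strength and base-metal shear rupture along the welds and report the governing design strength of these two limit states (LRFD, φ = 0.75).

t_e = 0.707 × 8 = 5.656 mm; L = 780 mm.
Weld metal: φR_n = 0.75 × 0.6 × 490 × 5.656 × 780 × 10⁻³ = 972.8 kN.
Base metal (shear rupture): φR_n = 0.75 × 0.6 × 410 × 14 × 780 × 10⁻³ = 2015 kN.
Governing: weld metal.

φR_n ≈ 973 kN (weld metal governs)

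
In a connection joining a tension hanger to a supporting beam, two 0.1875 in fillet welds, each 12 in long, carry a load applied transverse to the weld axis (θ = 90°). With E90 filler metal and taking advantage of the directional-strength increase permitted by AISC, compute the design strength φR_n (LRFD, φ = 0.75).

E90XX → F_EXX = 90 ksi.
t_e = 0.707 × 0.1875 = 0.1326 in; A_we = 0.1326 × 24 = 3.181 in².
Directional factor: 1.0 + 0.5 sin^1.5(90°) = 1.5.
F_nw = 0.6 × 90 × 1.5 = 81 ksi.
φR_n = 0.75 × 81 × 3.181 = 193.3 kips.

φR_n ≈ 193 kips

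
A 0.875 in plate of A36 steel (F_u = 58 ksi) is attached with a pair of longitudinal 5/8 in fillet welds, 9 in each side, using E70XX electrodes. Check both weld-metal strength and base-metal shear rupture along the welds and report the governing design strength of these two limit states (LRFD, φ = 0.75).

φR_n ≈ 251 kips (weld metal governs)

E70XX → F_EXX = 70 ksi.
t_e = 0.707 × 0.625 = 0.4419 in; L = 18 in.
Weld metal: φR_n = 0.75 × 0.6 × 70 × 0.4419 × 18 = 250.5 kips.
Base metal (shear rupture): φR_n = 0.75 × 0.6 × 58 × 0.875 × 18 = 411.1 kips.
Governing: weld metal.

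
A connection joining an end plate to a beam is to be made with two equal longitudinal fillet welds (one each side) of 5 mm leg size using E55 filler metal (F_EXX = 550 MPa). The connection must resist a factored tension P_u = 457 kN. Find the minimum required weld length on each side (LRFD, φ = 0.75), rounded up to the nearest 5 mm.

Throat t_e = 0.707 × 5 = 3.535 mm.
φr_n = 0.75 × 0.6 × 550 × 3.535 × 10⁻³ = 0.8749 kN/mm.
L_req = P_u / φr_n = 457 / 0.8749 = 522.3 mm total.
Per side: 522.3 / 2 = 261.2 mm.
Round up → use L = 265 mm on each side.

L = 265 mm on each side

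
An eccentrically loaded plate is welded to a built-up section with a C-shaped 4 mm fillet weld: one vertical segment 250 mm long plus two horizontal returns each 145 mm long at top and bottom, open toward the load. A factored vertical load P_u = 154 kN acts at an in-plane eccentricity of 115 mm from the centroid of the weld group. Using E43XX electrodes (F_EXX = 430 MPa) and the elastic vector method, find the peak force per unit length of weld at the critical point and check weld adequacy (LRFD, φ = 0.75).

f_max ≈ 635 N/mm; NOT adequate

Total weld length L_w = 540 mm. Treat welds as unit-width lines.
Centroid: x̄ = 2×145×72.5 / 540 = 38.94 mm from the vertical weld.
Polar moment about centroid: J = I_x + I_y = [250³/12 + 2×145×125²] + [250×38.94² + 2(145³/12 + 145×33.56²)] = 7047000 mm³.
Direct shear f_v = P/L_w = 154×10³ / 540 = 285.2 N/mm (vertical).
Torsion M = P·e = 154×10³ × 115 = 17710000 N·mm.
Critical point at (x, y) = (106.1, 125) from centroid. f_tx = M·y/J = 314.1 N/mm; f_ty = M·x/J = 266.5 N/mm.
Resultant f_max = √[f_tx² + (f_v + f_ty)²] = √[314.1² + (285.2 + 266.5)²] = 634.9 N/mm.
Capacity per unit length: φr_n = 0.75 × 0.6 × 430 × (0.707 × 4) = 547.2 N/mm.
634.9 > 547.2 → NOT adequate.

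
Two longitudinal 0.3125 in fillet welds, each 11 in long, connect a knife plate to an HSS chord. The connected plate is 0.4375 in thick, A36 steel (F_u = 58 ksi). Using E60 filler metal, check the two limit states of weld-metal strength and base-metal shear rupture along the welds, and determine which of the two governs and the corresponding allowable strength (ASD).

E60XX → F_EXX = 60 ksi.
t_e = 0.707 × 0.3125 = 0.2209 in; L = 22 in.
Weld metal: R_n/Ω = (1/2.0) × 0.6 × 60 × 0.2209 × 22 = 87.49 kip.
Base metal (shear rupture): R_n/Ω = (1/2.0) × 0.6 × 58 × 0.4375 × 22 = 167.5 kip.
Governing: weld metal.

R_n/Ω ≈ 87.5 kip (weld metal governs)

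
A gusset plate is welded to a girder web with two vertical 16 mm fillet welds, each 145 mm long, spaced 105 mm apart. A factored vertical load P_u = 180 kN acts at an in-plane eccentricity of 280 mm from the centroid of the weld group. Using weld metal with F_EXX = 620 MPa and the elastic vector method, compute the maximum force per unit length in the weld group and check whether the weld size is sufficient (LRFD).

Total weld length L_w = 290 mm. Treat welds as unit-width lines.
Polar moment about centroid: J = 2[d³/12 + d(b/2)²] = 2[145³/12 + 145×52.5²] = 1307000 mm³.
Direct shear f_v = P/L_w = 180×10³ / 290 = 620.7 N/mm (vertical).
Torsion M = P·e = 180×10³ × 280 = 50400000 N·mm.
Critical point at (x, y) = (52.5, 72.5) from centroid. f_tx = M·y/J = 2795 N/mm; f_ty = M·x/J = 2024 N/mm.
Resultant f_max = √[f_tx² + (f_v + f_ty)²] = √[2795² + (620.7 + 2024)²] = 3848 N/mm.
Capacity per unit length: φr_n = 0.75 × 0.6 × 620 × (0.707 × 16) = 3156 N/mm.
3848 > 3156 → NOT adequate.

f_max ≈ 3850 N/mm; NOT adequate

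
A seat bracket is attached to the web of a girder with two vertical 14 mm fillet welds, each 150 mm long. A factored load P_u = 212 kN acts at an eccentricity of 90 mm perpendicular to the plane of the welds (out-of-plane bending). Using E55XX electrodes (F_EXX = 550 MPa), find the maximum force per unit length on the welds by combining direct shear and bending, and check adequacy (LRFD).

L_w = 2 × 150 = 300 mm; section modulus (unit throat) S = 2 × L²/6 = 7500 mm².
Direct shear f_v = P/L_w = 212×10³/300 = 706.7 N/mm.
Moment M = P × e = 212×10³ × 90 = 19080000 N·mm; bending f_b = M/S = 2544 N/mm.
f_max = √(f_v² + f_b²) = √(706.7² + 2544²) = 2640 N/mm.
φr_n = 0.75 × 0.6 × 550 × (0.707 × 14) = 2450 N/mm → NOT adequate.

f_max ≈ 2640 N/mm; NOT adequate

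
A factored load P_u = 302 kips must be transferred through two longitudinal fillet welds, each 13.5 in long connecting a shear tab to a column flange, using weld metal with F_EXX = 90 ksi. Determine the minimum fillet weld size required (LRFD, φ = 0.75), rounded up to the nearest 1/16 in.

w = 7/16 in

Total weld length L = 27 in.
Required throat t_e = P_u / (φ × 0.6 F_EXX × L) = 302 / (0.75 × 0.6 × 90 × 27) = 0.2762 in.
Required leg w = t_e / 0.707 = 0.3906 in → use 7/16 in.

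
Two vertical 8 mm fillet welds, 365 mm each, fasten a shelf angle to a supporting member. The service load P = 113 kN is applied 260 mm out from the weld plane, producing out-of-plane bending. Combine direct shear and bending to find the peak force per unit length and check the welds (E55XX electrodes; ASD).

f_max ≈ 679 N/mm; adequate

E55XX → F_EXX = 550 MPa.
L_w = 2 × 365 = 730 mm; section modulus (unit throat) S = 2 × L²/6 = 44410 mm².
Direct shear f_v = P/L_w = 113×10³/730 = 154.8 N/mm.
Moment M = P × e = 113×10³ × 260 = 29380000 N·mm; bending f_b = M/S = 661.6 N/mm.
f_max = √(f_v² + f_b²) = √(154.8² + 661.6²) = 679.5 N/mm.
r_n/Ω = (1/2.0) × 0.6 × 550 × (0.707 × 8) = 933.2 N/mm → adequate.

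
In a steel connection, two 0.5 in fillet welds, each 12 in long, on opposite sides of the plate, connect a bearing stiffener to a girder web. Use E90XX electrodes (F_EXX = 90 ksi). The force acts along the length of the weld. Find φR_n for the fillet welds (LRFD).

Effective throat t_e = 0.707 × 0.5 = 0.3535 in.
Total length L = 24 in; A_we = 0.3535 × 24 = 8.484 in².
F_nw = 0.6 F_EXX = 0.6 × 90 = 54 ksi.
φR_n = 0.75 × 54 × 8.484 = 343.6 kips.

φR_n ≈ 344 kips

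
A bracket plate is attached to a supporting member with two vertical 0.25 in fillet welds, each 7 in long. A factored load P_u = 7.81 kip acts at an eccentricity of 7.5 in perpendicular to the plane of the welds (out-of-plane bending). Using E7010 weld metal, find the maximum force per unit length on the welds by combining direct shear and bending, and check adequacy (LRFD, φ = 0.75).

f_max ≈ 3.63 kip/in; adequate

E70XX → F_EXX = 70 ksi.
L_w = 2 × 7 = 14 in; section modulus (unit throat) S = 2 × L²/6 = 16.33 in².
Direct shear f_v = P/L_w = 7.81/14 = 0.5579 kip/in.
Moment M = P × e = 7.81 × 7.5 = 58.575 kip·in; bending f_b = M/S = 3.586 kip/in.
f_max = √(f_v² + f_b²) = √(0.5579² + 3.586²) = 3.629 kip/in.
φr_n = 0.75 × 0.6 × 70 × (0.707 × 0.25) = 5.568 kip/in → adequate.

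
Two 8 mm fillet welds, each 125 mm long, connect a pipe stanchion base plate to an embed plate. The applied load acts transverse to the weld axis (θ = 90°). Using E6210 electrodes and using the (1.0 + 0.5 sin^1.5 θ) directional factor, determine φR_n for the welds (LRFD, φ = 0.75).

φR_n ≈ 592 kN

E62XX → F_EXX = 620 MPa.
t_e = 0.707 × 8 = 5.656 mm; A_we = 5.656 × 250 = 1414 mm².
Directional factor: 1.0 + 0.5 sin^1.5(90°) = 1.5.
F_nw = 0.6 × 620 × 1.5 = 558 MPa.
φR_n = 0.75 × 558 × 1414 × 10⁻³ = 591.8 kN.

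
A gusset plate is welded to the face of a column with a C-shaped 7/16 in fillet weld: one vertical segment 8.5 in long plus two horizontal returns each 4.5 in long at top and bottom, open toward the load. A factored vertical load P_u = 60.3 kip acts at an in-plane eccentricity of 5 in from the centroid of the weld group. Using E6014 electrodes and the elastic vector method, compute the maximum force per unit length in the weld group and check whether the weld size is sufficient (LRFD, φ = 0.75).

f_max ≈ 9.04 kip/in; NOT adequate

E60XX → F_EXX = 60 ksi.
Total weld length L_w = 17.5 in. Treat welds as unit-width lines.
Centroid: x̄ = 2×4.5×2.25 / 17.5 = 1.157 in from the vertical weld.
Polar moment about centroid: J = I_x + I_y = [8.5³/12 + 2×4.5×4.25²] + [8.5×1.157² + 2(4.5³/12 + 4.5×1.093²)] = 251.1 in³.
Direct shear f_v = P/L_w = 60.3 / 17.5 = 3.446 kip/in (vertical).
Torsion M = P·e = 60.3 × 5 = 301.5 kip·in.
Critical point at (x, y) = (3.343, 4.25) from centroid. f_tx = M·y/J = 5.104 kip/in; f_ty = M·x/J = 4.015 kip/in.
Resultant f_max = √[f_tx² + (f_v + f_ty)²] = √[5.104² + (3.446 + 4.015)²] = 9.039 kip/in.
Capacity per unit length: φr_n = 0.75 × 0.6 × 60 × (0.707 × 0.4375) = 8.351 kip/in.
9.039 > 8.351 → NOT adequate.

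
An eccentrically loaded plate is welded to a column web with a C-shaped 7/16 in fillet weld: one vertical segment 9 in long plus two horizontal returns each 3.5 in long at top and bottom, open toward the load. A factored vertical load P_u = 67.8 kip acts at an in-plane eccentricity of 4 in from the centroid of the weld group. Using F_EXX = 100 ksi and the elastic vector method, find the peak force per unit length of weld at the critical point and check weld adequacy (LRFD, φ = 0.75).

f_max ≈ 9.37 kip/in; adequate

Total weld length L_w = 16 in. Treat welds as unit-width lines.
Centroid: x̄ = 2×3.5×1.75 / 16 = 0.7656 in from the vertical weld.
Polar moment about centroid: J = I_x + I_y = [9³/12 + 2×3.5×4.5²] + [9×0.7656² + 2(3.5³/12 + 3.5×0.9844²)] = 221.7 in³.
Direct shear f_v = P/L_w = 67.8 / 16 = 4.237 kip/in (vertical).
Torsion M = P·e = 67.8 × 4 = 271.2 kip·in.
Critical point at (x, y) = (2.734, 4.5) from centroid. f_tx = M·y/J = 5.505 kip/in; f_ty = M·x/J = 3.345 kip/in.
Resultant f_max = √[f_tx² + (f_v + f_ty)²] = √[5.505² + (4.237 + 3.345)²] = 9.37 kip/in.
Capacity per unit length: φr_n = 0.75 × 0.6 × 100 × (0.707 × 0.4375) = 13.92 kip/in.
9.37 ≤ 13.92 → adequate.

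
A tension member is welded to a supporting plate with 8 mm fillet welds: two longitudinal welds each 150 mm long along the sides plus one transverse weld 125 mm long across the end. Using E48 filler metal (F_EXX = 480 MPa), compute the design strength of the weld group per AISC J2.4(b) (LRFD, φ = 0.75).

φR_n ≈ 541 kN

t_e = 0.707 × 8 = 5.656 mm.
R_nwl = 0.6 × 480 × 5.656 × 300 × 10⁻³ = 488.7 kN (longitudinal, 2 welds).
R_nwt = 0.6 × 480 × 5.656 × 125 × 10⁻³ = 203.6 kN (transverse, base value).
(i) R_nwl + R_nwt = 692.3 kN; (ii) 0.85 R_nwl + 1.5 R_nwt = 720.8 kN.
R_n = max = 720.8 kN [governs: (ii)]; φR_n = 540.6 kN.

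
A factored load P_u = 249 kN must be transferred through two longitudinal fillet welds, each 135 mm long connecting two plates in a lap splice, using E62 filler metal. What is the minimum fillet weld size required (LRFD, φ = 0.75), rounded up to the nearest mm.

E62XX → F_EXX = 620 MPa.
Total weld length L = 270 mm.
Required throat t_e = P_u / (φ × 0.6 F_EXX × L) = 249 / (0.75 × 0.6 × 620 × 270 × 10⁻³) = 3.305 mm.
Required leg w = t_e / 0.707 = 4.675 mm → use 5 mm.

w = 5 mm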